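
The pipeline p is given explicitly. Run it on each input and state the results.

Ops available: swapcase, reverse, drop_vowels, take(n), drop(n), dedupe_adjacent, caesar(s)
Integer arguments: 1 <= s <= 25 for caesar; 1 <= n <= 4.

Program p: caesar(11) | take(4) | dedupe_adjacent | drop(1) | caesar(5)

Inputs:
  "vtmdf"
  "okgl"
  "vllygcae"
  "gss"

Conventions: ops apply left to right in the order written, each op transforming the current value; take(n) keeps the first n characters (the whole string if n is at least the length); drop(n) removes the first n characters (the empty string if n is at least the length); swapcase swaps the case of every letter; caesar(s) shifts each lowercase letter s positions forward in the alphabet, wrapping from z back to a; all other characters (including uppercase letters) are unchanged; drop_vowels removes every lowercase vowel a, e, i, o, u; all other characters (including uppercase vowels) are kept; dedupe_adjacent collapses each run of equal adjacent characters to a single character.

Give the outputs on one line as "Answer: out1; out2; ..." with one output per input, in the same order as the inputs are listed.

"jct"; "awb"; "bo"; "i"

Execution, op by op:
  "vtmdf" -> "gexoq" -> "gexo" -> "gexo" -> "exo" -> "jct"
  "okgl" -> "zvrw" -> "zvrw" -> "zvrw" -> "vrw" -> "awb"
  "vllygcae" -> "gwwjrnlp" -> "gwwj" -> "gwj" -> "wj" -> "bo"
  "gss" -> "rdd" -> "rdd" -> "rd" -> "d" -> "i"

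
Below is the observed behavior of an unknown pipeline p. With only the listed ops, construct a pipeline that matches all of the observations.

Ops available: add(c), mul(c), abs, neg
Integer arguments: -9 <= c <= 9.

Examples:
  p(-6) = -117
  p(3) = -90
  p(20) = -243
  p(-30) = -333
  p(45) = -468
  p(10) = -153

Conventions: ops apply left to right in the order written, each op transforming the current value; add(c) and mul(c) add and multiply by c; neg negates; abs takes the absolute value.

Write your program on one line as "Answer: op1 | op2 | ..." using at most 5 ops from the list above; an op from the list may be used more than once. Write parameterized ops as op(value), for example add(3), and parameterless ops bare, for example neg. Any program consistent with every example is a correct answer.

abs | add(2) | add(5) | mul(9) | neg

Check, running the answer program on each example:
  -6 -> 6 -> 8 -> 13 -> 117 -> -117
  3 -> 3 -> 5 -> 10 -> 90 -> -90
  20 -> 20 -> 22 -> 27 -> 243 -> -243
  -30 -> 30 -> 32 -> 37 -> 333 -> -333
  45 -> 45 -> 47 -> 52 -> 468 -> -468
  10 -> 10 -> 12 -> 17 -> 153 -> -153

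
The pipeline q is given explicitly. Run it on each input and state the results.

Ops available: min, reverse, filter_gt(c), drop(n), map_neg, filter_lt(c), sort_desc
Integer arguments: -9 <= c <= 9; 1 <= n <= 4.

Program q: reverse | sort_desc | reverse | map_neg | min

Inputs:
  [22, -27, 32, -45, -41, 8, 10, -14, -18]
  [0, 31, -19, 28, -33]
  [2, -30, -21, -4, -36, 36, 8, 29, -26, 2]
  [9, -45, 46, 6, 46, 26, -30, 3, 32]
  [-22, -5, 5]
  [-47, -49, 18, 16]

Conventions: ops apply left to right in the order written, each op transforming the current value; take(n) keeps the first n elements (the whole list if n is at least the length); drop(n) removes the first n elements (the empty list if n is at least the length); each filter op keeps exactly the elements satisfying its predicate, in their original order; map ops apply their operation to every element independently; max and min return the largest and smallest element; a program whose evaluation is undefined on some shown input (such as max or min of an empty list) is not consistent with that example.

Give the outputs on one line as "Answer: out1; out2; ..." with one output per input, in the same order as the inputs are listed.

Execution, op by op:
  [22, -27, 32, -45, -41, 8, 10, -14, -18] -> [-18, -14, 10, 8, -41, -45, 32, -27, 22] -> [32, 22, 10, 8, -14, -18, -27, -41, -45] -> [-45, -41, -27, -18, -14, 8, 10, 22, 32] -> [45, 41, 27, 18, 14, -8, -10, -22, -32] -> -32
  [0, 31, -19, 28, -33] -> [-33, 28, -19, 31, 0] -> [31, 28, 0, -19, -33] -> [-33, -19, 0, 28, 31] -> [33, 19, 0, -28, -31] -> -31
  [2, -30, -21, -4, -36, 36, 8, 29, -26, 2] -> [2, -26, 29, 8, 36, -36, -4, -21, -30, 2] -> [36, 29, 8, 2, 2, -4, -21, -26, -30, -36] -> [-36, -30, -26, -21, -4, 2, 2, 8, 29, 36] -> [36, 30, 26, 21, 4, -2, -2, -8, -29, -36] -> -36
  [9, -45, 46, 6, 46, 26, -30, 3, 32] -> [32, 3, -30, 26, 46, 6, 46, -45, 9] -> [46, 46, 32, 26, 9, 6, 3, -30, -45] -> [-45, -30, 3, 6, 9, 26, 32, 46, 46] -> [45, 30, -3, -6, -9, -26, -32, -46, -46] -> -46
  [-22, -5, 5] -> [5, -5, -22] -> [5, -5, -22] -> [-22, -5, 5] -> [22, 5, -5] -> -5
  [-47, -49, 18, 16] -> [16, 18, -49, -47] -> [18, 16, -47, -49] -> [-49, -47, 16, 18] -> [49, 47, -16, -18] -> -18

-32; -31; -36; -46; -5; -18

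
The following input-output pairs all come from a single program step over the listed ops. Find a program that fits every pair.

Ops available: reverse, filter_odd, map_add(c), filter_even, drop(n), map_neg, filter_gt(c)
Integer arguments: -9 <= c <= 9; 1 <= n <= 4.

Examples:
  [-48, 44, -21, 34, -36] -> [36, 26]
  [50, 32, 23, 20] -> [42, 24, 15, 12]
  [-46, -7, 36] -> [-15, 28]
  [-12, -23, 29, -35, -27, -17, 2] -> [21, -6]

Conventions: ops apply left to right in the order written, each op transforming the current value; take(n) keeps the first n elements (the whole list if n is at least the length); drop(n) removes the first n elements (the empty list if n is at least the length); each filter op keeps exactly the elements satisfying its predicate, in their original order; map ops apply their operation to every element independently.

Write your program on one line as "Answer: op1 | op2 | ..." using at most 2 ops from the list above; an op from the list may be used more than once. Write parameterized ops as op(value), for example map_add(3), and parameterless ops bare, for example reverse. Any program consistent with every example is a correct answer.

filter_gt(-8) | map_add(-8)

Check, running the answer program on each example:
  [-48, 44, -21, 34, -36] -> [44, 34] -> [36, 26]
  [50, 32, 23, 20] -> [50, 32, 23, 20] -> [42, 24, 15, 12]
  [-46, -7, 36] -> [-7, 36] -> [-15, 28]
  [-12, -23, 29, -35, -27, -17, 2] -> [29, 2] -> [21, -6]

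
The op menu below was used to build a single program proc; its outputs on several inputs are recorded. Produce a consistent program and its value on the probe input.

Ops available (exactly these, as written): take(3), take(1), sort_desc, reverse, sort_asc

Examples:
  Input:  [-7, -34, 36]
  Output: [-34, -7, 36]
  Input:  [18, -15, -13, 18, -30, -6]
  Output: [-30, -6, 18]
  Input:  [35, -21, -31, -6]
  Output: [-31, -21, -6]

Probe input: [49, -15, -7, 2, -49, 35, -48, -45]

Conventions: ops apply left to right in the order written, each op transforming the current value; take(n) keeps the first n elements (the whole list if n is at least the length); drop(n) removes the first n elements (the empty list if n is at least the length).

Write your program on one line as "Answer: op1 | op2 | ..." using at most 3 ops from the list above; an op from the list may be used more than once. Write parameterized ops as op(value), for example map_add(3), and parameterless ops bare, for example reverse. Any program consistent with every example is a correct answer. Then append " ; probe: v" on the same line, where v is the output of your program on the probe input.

reverse | take(3) | sort_asc ; probe: [-48, -45, 35]

Check, running the answer program on each example:
  [-7, -34, 36] -> [36, -34, -7] -> [36, -34, -7] -> [-34, -7, 36]
  [18, -15, -13, 18, -30, -6] -> [-6, -30, 18, -13, -15, 18] -> [-6, -30, 18] -> [-30, -6, 18]
  [35, -21, -31, -6] -> [-6, -31, -21, 35] -> [-6, -31, -21] -> [-31, -21, -6]
  probe: [49, -15, -7, 2, -49, 35, -48, -45] -> [-45, -48, 35, -49, 2, -7, -15, 49] -> [-45, -48, 35] -> [-48, -45, 35]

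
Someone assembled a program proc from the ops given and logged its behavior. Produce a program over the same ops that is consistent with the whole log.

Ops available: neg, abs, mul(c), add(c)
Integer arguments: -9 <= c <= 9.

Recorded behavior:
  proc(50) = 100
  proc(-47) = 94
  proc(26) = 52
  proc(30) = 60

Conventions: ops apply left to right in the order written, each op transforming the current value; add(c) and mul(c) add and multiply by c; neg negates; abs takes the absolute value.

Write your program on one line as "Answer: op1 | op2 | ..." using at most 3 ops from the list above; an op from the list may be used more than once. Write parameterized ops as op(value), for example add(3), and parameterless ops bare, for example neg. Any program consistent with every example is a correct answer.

abs | mul(2)

Check, running the answer program on each example:
  50 -> 50 -> 100
  -47 -> 47 -> 94
  26 -> 26 -> 52
  30 -> 30 -> 60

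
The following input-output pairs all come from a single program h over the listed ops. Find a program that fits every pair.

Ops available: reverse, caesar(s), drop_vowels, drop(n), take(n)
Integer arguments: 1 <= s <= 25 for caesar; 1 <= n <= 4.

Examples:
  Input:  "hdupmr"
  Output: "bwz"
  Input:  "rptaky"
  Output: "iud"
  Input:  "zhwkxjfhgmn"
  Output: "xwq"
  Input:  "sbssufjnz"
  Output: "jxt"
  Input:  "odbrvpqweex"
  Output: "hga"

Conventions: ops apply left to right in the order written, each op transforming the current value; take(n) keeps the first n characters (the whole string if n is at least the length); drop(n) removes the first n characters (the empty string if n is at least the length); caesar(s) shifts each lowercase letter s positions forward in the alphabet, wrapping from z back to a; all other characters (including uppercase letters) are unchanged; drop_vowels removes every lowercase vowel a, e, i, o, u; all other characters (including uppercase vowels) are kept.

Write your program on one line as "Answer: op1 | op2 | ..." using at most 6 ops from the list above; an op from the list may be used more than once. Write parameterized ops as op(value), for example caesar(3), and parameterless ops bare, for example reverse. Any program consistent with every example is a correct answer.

drop_vowels | caesar(25) | caesar(20) | reverse | take(3) | caesar(17)

Check, running the answer program on each example:
  "hdupmr" -> "hdpmr" -> "gcolq" -> "awifk" -> "kfiwa" -> "kfi" -> "bwz"
  "rptaky" -> "rptky" -> "qosjx" -> "kimdr" -> "rdmik" -> "rdm" -> "iud"
  "zhwkxjfhgmn" -> "zhwkxjfhgmn" -> "ygvjwiegflm" -> "sapdqcyazfg" -> "gfzaycqdpas" -> "gfz" -> "xwq"
  "sbssufjnz" -> "sbssfjnz" -> "rarreimy" -> "lullycgs" -> "sgcyllul" -> "sgc" -> "jxt"
  "odbrvpqweex" -> "dbrvpqwx" -> "caquopvw" -> "wukoijpq" -> "qpjiokuw" -> "qpj" -> "hga"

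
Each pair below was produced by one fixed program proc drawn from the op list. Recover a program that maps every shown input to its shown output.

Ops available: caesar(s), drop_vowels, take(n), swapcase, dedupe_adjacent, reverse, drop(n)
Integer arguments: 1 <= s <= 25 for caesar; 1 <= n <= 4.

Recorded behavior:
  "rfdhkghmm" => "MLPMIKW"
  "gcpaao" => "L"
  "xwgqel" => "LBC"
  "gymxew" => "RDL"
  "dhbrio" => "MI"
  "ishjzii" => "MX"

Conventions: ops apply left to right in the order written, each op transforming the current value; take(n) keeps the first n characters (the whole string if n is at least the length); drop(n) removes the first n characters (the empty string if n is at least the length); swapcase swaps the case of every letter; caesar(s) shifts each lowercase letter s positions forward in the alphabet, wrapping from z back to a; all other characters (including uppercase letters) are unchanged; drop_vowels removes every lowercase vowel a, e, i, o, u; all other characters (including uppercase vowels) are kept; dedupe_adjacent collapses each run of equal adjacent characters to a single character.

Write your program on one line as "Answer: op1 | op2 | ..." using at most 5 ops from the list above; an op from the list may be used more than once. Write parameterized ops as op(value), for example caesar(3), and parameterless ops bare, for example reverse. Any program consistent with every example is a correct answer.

drop_vowels | reverse | caesar(5) | swapcase | drop(2)

Check, running the answer program on each example:
  "rfdhkghmm" -> "rfdhkghmm" -> "mmhgkhdfr" -> "rrmlpmikw" -> "RRMLPMIKW" -> "MLPMIKW"
  "gcpaao" -> "gcp" -> "pcg" -> "uhl" -> "UHL" -> "L"
  "xwgqel" -> "xwgql" -> "lqgwx" -> "qvlbc" -> "QVLBC" -> "LBC"
  "gymxew" -> "gymxw" -> "wxmyg" -> "bcrdl" -> "BCRDL" -> "RDL"
  "dhbrio" -> "dhbr" -> "rbhd" -> "wgmi" -> "WGMI" -> "MI"
  "ishjzii" -> "shjz" -> "zjhs" -> "eomx" -> "EOMX" -> "MX"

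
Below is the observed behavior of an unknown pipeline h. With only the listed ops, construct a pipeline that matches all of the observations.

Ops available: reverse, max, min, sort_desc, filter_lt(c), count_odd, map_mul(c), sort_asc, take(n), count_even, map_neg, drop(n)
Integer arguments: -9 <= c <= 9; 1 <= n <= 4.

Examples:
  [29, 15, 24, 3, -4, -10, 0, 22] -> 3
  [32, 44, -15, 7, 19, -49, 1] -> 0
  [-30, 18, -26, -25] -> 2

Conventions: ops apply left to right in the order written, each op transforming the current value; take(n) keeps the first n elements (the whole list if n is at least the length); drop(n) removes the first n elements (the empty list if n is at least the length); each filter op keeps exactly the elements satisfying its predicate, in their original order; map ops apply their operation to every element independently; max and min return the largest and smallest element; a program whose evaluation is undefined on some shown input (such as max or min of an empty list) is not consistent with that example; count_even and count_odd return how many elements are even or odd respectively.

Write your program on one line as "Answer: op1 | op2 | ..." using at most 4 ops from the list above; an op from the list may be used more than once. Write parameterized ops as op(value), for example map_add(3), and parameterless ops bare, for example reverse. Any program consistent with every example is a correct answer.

filter_lt(6) | sort_desc | map_neg | count_even

Check, running the answer program on each example:
  [29, 15, 24, 3, -4, -10, 0, 22] -> [3, -4, -10, 0] -> [3, 0, -4, -10] -> [-3, 0, 4, 10] -> 3
  [32, 44, -15, 7, 19, -49, 1] -> [-15, -49, 1] -> [1, -15, -49] -> [-1, 15, 49] -> 0
  [-30, 18, -26, -25] -> [-30, -26, -25] -> [-25, -26, -30] -> [25, 26, 30] -> 2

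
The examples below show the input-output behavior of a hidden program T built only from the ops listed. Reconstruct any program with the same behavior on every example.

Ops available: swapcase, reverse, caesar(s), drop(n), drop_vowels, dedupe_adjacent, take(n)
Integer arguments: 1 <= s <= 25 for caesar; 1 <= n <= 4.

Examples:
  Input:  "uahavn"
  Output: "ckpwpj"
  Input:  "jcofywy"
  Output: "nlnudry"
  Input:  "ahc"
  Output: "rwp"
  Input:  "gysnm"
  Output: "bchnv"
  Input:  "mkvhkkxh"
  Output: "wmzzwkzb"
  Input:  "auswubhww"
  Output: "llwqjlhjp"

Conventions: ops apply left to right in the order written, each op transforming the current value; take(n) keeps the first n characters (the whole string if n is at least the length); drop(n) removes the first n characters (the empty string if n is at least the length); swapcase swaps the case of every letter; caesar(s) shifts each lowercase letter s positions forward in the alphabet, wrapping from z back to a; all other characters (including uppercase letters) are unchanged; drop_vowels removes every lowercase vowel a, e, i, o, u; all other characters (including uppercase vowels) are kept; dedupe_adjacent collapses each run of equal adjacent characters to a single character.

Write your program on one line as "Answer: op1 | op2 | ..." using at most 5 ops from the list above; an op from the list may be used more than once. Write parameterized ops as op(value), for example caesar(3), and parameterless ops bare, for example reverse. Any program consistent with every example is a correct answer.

caesar(7) | reverse | caesar(5) | caesar(3)

Check, running the answer program on each example:
  "uahavn" -> "bhohcu" -> "uchohb" -> "zhmtmg" -> "ckpwpj"
  "jcofywy" -> "qjvmfdf" -> "fdfmvjq" -> "kikraov" -> "nlnudry"
  "ahc" -> "hoj" -> "joh" -> "otm" -> "rwp"
  "gysnm" -> "nfzut" -> "tuzfn" -> "yzeks" -> "bchnv"
  "mkvhkkxh" -> "trcorreo" -> "oerrocrt" -> "tjwwthwy" -> "wmzzwkzb"
  "auswubhww" -> "hbzdbiodd" -> "ddoibdzbh" -> "iitngiegm" -> "llwqjlhjp"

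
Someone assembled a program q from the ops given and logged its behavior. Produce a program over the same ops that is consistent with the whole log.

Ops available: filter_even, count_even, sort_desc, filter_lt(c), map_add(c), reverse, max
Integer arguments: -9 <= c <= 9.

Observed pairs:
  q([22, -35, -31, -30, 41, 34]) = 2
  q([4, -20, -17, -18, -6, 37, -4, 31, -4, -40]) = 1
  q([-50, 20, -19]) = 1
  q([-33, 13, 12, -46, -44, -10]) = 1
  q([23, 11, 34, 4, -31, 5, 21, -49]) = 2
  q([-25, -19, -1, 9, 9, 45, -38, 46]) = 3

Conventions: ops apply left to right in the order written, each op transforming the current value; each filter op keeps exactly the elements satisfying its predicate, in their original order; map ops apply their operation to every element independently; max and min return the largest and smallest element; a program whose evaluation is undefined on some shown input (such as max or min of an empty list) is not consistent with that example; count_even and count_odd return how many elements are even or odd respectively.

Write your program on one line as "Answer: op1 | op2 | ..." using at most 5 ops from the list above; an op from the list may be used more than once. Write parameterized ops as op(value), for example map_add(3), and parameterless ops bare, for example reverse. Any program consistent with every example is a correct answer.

map_add(-2) | reverse | filter_lt(2) | map_add(1) | count_even

Check, running the answer program on each example:
  [22, -35, -31, -30, 41, 34] -> [20, -37, -33, -32, 39, 32] -> [32, 39, -32, -33, -37, 20] -> [-32, -33, -37] -> [-31, -32, -36] -> 2
  [4, -20, -17, -18, -6, 37, -4, 31, -4, -40] -> [2, -22, -19, -20, -8, 35, -6, 29, -6, -42] -> [-42, -6, 29, -6, 35, -8, -20, -19, -22, 2] -> [-42, -6, -6, -8, -20, -19, -22] -> [-41, -5, -5, -7, -19, -18, -21] -> 1
  [-50, 20, -19] -> [-52, 18, -21] -> [-21, 18, -52] -> [-21, -52] -> [-20, -51] -> 1
  [-33, 13, 12, -46, -44, -10] -> [-35, 11, 10, -48, -46, -12] -> [-12, -46, -48, 10, 11, -35] -> [-12, -46, -48, -35] -> [-11, -45, -47, -34] -> 1
  [23, 11, 34, 4, -31, 5, 21, -49] -> [21, 9, 32, 2, -33, 3, 19, -51] -> [-51, 19, 3, -33, 2, 32, 9, 21] -> [-51, -33] -> [-50, -32] -> 2
  [-25, -19, -1, 9, 9, 45, -38, 46] -> [-27, -21, -3, 7, 7, 43, -40, 44] -> [44, -40, 43, 7, 7, -3, -21, -27] -> [-40, -3, -21, -27] -> [-39, -2, -20, -26] -> 3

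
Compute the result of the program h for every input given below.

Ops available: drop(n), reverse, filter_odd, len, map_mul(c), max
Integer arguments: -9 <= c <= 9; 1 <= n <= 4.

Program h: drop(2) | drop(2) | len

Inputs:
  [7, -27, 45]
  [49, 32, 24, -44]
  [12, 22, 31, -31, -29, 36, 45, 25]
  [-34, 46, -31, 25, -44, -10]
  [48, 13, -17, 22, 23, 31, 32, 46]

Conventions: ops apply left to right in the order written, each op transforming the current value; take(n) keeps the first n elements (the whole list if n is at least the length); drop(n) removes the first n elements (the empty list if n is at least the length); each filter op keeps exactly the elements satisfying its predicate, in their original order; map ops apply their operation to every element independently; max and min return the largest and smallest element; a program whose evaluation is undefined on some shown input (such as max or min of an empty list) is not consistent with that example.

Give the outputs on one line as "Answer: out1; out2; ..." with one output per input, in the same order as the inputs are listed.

0; 0; 4; 2; 4

Execution, op by op:
  [7, -27, 45] -> [45] -> [] -> 0
  [49, 32, 24, -44] -> [24, -44] -> [] -> 0
  [12, 22, 31, -31, -29, 36, 45, 25] -> [31, -31, -29, 36, 45, 25] -> [-29, 36, 45, 25] -> 4
  [-34, 46, -31, 25, -44, -10] -> [-31, 25, -44, -10] -> [-44, -10] -> 2
  [48, 13, -17, 22, 23, 31, 32, 46] -> [-17, 22, 23, 31, 32, 46] -> [23, 31, 32, 46] -> 4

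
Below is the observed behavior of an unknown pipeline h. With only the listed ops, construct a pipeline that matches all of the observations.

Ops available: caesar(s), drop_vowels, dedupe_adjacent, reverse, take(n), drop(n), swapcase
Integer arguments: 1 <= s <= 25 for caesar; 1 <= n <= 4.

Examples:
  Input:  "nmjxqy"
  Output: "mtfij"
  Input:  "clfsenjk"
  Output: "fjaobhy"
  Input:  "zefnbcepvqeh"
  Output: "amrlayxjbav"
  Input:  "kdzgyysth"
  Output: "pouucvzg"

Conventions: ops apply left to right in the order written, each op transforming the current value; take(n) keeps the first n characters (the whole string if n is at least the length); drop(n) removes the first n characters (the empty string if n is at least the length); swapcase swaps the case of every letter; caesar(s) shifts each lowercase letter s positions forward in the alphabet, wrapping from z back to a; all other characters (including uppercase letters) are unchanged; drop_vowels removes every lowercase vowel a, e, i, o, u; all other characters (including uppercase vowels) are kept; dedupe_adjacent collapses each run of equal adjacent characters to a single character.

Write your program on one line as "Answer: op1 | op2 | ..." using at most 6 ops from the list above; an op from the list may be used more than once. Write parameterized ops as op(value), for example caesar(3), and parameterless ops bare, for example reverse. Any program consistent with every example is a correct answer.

caesar(11) | reverse | drop(1) | caesar(14) | caesar(23)

Check, running the answer program on each example:
  "nmjxqy" -> "yxuibj" -> "jbiuxy" -> "biuxy" -> "pwilm" -> "mtfij"
  "clfsenjk" -> "nwqdpyuv" -> "vuypdqwn" -> "uypdqwn" -> "imdrekb" -> "fjaobhy"
  "zefnbcepvqeh" -> "kpqymnpagbps" -> "spbgapnmyqpk" -> "pbgapnmyqpk" -> "dpuodbamedy" -> "amrlayxjbav"
  "kdzgyysth" -> "vokrjjdes" -> "sedjjrkov" -> "edjjrkov" -> "srxxfycj" -> "pouucvzg"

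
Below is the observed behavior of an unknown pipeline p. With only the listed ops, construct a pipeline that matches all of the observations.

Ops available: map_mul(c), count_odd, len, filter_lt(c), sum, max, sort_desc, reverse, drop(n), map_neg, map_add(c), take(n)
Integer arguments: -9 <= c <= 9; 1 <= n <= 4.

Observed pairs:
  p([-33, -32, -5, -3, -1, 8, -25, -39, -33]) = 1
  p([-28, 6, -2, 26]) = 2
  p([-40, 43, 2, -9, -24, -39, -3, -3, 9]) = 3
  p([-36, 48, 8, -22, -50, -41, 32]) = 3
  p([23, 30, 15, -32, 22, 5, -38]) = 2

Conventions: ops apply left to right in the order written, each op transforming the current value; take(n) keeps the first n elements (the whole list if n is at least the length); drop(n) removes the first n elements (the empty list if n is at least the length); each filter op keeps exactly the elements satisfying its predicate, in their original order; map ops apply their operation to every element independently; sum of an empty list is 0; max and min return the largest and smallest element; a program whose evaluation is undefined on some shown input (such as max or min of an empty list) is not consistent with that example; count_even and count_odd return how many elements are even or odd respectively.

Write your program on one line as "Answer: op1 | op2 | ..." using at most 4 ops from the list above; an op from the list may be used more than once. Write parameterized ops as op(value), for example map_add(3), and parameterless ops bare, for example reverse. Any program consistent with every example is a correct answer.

map_add(-9) | filter_lt(-5) | map_neg | count_odd

Check, running the answer program on each example:
  [-33, -32, -5, -3, -1, 8, -25, -39, -33] -> [-42, -41, -14, -12, -10, -1, -34, -48, -42] -> [-42, -41, -14, -12, -10, -34, -48, -42] -> [42, 41, 14, 12, 10, 34, 48, 42] -> 1
  [-28, 6, -2, 26] -> [-37, -3, -11, 17] -> [-37, -11] -> [37, 11] -> 2
  [-40, 43, 2, -9, -24, -39, -3, -3, 9] -> [-49, 34, -7, -18, -33, -48, -12, -12, 0] -> [-49, -7, -18, -33, -48, -12, -12] -> [49, 7, 18, 33, 48, 12, 12] -> 3
  [-36, 48, 8, -22, -50, -41, 32] -> [-45, 39, -1, -31, -59, -50, 23] -> [-45, -31, -59, -50] -> [45, 31, 59, 50] -> 3
  [23, 30, 15, -32, 22, 5, -38] -> [14, 21, 6, -41, 13, -4, -47] -> [-41, -47] -> [41, 47] -> 2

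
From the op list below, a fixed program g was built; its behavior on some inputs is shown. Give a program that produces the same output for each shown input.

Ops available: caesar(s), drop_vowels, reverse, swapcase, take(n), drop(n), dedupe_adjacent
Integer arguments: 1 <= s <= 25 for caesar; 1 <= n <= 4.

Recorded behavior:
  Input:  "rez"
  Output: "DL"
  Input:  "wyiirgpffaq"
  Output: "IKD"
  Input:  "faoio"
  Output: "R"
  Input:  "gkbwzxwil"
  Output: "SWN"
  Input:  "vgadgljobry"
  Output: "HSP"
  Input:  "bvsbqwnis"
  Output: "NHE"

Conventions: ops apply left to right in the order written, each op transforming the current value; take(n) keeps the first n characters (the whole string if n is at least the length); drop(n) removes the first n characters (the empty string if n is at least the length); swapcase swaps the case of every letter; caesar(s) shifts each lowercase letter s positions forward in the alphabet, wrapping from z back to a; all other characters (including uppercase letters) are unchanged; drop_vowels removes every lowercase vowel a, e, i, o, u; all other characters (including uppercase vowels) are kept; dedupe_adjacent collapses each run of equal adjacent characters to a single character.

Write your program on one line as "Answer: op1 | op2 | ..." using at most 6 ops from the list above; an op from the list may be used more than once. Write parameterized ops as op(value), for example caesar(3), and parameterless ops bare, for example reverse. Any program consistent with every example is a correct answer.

drop_vowels | caesar(16) | take(3) | caesar(22) | swapcase

Check, running the answer program on each example:
  "rez" -> "rz" -> "hp" -> "hp" -> "dl" -> "DL"
  "wyiirgpffaq" -> "wyrgpffq" -> "mohwfvvg" -> "moh" -> "ikd" -> "IKD"
  "faoio" -> "f" -> "v" -> "v" -> "r" -> "R"
  "gkbwzxwil" -> "gkbwzxwl" -> "warmpnmb" -> "war" -> "swn" -> "SWN"
  "vgadgljobry" -> "vgdgljbry" -> "lwtwbzrho" -> "lwt" -> "hsp" -> "HSP"
  "bvsbqwnis" -> "bvsbqwns" -> "rlirgmdi" -> "rli" -> "nhe" -> "NHE"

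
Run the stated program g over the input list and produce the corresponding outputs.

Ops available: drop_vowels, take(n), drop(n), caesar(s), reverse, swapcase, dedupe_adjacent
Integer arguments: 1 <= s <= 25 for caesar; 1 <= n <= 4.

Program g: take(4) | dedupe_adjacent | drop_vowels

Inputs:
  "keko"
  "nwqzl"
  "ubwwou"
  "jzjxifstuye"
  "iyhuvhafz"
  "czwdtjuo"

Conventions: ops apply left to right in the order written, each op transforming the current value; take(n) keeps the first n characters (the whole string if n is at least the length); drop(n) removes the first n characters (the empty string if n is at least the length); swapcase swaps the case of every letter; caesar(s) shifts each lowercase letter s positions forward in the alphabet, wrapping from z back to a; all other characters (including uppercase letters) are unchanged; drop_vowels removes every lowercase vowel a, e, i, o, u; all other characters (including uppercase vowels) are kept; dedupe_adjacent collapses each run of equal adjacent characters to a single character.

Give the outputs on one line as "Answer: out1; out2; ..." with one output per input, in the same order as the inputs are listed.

Execution, op by op:
  "keko" -> "keko" -> "keko" -> "kk"
  "nwqzl" -> "nwqz" -> "nwqz" -> "nwqz"
  "ubwwou" -> "ubww" -> "ubw" -> "bw"
  "jzjxifstuye" -> "jzjx" -> "jzjx" -> "jzjx"
  "iyhuvhafz" -> "iyhu" -> "iyhu" -> "yh"
  "czwdtjuo" -> "czwd" -> "czwd" -> "czwd"

"kk"; "nwqz"; "bw"; "jzjx"; "yh"; "czwd"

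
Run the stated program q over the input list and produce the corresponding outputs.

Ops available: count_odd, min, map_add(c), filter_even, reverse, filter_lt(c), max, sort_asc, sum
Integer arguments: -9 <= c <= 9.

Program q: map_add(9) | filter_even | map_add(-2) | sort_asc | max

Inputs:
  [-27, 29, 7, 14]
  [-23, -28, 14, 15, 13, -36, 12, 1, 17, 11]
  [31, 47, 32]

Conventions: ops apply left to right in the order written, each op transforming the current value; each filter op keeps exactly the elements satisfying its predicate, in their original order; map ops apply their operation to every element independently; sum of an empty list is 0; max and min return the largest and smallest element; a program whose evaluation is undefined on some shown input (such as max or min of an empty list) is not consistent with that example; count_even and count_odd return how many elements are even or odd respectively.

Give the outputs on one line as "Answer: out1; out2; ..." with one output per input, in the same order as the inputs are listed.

36; 24; 54

Execution, op by op:
  [-27, 29, 7, 14] -> [-18, 38, 16, 23] -> [-18, 38, 16] -> [-20, 36, 14] -> [-20, 14, 36] -> 36
  [-23, -28, 14, 15, 13, -36, 12, 1, 17, 11] -> [-14, -19, 23, 24, 22, -27, 21, 10, 26, 20] -> [-14, 24, 22, 10, 26, 20] -> [-16, 22, 20, 8, 24, 18] -> [-16, 8, 18, 20, 22, 24] -> 24
  [31, 47, 32] -> [40, 56, 41] -> [40, 56] -> [38, 54] -> [38, 54] -> 54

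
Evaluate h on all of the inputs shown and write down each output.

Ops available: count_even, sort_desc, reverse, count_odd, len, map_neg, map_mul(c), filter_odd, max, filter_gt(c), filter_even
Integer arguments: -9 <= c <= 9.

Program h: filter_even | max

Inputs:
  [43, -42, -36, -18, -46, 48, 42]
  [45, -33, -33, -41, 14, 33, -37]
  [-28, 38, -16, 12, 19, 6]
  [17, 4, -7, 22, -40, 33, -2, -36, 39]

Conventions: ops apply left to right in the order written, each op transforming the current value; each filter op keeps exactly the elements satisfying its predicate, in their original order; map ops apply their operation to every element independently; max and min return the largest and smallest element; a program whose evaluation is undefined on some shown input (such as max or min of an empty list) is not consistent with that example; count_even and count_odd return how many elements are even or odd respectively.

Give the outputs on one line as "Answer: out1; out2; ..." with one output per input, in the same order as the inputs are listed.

Execution, op by op:
  [43, -42, -36, -18, -46, 48, 42] -> [-42, -36, -18, -46, 48, 42] -> 48
  [45, -33, -33, -41, 14, 33, -37] -> [14] -> 14
  [-28, 38, -16, 12, 19, 6] -> [-28, 38, -16, 12, 6] -> 38
  [17, 4, -7, 22, -40, 33, -2, -36, 39] -> [4, 22, -40, -2, -36] -> 22

48; 14; 38; 22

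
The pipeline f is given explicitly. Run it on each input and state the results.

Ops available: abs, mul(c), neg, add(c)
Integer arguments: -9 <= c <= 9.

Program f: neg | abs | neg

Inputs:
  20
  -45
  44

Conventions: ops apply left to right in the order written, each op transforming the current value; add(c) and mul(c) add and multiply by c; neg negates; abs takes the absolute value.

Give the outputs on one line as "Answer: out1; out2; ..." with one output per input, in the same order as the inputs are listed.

Execution, op by op:
  20 -> -20 -> 20 -> -20
  -45 -> 45 -> 45 -> -45
  44 -> -44 -> 44 -> -44

-20; -45; -44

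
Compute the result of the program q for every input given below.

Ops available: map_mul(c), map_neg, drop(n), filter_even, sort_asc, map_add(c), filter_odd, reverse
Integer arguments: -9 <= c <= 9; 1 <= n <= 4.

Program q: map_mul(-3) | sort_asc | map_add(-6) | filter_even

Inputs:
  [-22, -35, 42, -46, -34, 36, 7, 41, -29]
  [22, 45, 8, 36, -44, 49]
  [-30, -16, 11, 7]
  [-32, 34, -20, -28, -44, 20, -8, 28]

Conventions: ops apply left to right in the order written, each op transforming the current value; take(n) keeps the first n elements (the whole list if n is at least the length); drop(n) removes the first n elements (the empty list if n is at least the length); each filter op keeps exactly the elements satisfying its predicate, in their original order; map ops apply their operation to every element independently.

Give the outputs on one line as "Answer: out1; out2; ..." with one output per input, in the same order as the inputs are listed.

Execution, op by op:
  [-22, -35, 42, -46, -34, 36, 7, 41, -29] -> [66, 105, -126, 138, 102, -108, -21, -123, 87] -> [-126, -123, -108, -21, 66, 87, 102, 105, 138] -> [-132, -129, -114, -27, 60, 81, 96, 99, 132] -> [-132, -114, 60, 96, 132]
  [22, 45, 8, 36, -44, 49] -> [-66, -135, -24, -108, 132, -147] -> [-147, -135, -108, -66, -24, 132] -> [-153, -141, -114, -72, -30, 126] -> [-114, -72, -30, 126]
  [-30, -16, 11, 7] -> [90, 48, -33, -21] -> [-33, -21, 48, 90] -> [-39, -27, 42, 84] -> [42, 84]
  [-32, 34, -20, -28, -44, 20, -8, 28] -> [96, -102, 60, 84, 132, -60, 24, -84] -> [-102, -84, -60, 24, 60, 84, 96, 132] -> [-108, -90, -66, 18, 54, 78, 90, 126] -> [-108, -90, -66, 18, 54, 78, 90, 126]

[-132, -114, 60, 96, 132]; [-114, -72, -30, 126]; [42, 84]; [-108, -90, -66, 18, 54, 78, 90, 126]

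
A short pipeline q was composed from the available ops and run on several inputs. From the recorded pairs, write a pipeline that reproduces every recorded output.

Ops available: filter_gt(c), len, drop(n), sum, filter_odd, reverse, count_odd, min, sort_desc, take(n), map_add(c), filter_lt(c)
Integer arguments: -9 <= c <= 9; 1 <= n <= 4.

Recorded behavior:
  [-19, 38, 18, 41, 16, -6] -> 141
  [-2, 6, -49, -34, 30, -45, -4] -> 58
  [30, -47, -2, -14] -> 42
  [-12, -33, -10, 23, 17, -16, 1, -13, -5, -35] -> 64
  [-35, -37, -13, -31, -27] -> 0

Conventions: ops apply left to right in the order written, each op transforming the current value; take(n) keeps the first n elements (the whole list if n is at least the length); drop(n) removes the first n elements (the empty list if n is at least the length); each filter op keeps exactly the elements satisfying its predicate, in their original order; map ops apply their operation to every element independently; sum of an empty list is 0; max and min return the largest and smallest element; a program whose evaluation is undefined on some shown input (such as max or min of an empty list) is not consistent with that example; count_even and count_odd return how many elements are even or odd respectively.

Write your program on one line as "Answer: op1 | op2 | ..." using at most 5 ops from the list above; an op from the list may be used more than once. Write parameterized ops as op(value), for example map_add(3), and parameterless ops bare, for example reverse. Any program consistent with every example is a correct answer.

filter_gt(-6) | map_add(-1) | map_add(8) | sum

Check, running the answer program on each example:
  [-19, 38, 18, 41, 16, -6] -> [38, 18, 41, 16] -> [37, 17, 40, 15] -> [45, 25, 48, 23] -> 141
  [-2, 6, -49, -34, 30, -45, -4] -> [-2, 6, 30, -4] -> [-3, 5, 29, -5] -> [5, 13, 37, 3] -> 58
  [30, -47, -2, -14] -> [30, -2] -> [29, -3] -> [37, 5] -> 42
  [-12, -33, -10, 23, 17, -16, 1, -13, -5, -35] -> [23, 17, 1, -5] -> [22, 16, 0, -6] -> [30, 24, 8, 2] -> 64
  [-35, -37, -13, -31, -27] -> [] -> [] -> [] -> 0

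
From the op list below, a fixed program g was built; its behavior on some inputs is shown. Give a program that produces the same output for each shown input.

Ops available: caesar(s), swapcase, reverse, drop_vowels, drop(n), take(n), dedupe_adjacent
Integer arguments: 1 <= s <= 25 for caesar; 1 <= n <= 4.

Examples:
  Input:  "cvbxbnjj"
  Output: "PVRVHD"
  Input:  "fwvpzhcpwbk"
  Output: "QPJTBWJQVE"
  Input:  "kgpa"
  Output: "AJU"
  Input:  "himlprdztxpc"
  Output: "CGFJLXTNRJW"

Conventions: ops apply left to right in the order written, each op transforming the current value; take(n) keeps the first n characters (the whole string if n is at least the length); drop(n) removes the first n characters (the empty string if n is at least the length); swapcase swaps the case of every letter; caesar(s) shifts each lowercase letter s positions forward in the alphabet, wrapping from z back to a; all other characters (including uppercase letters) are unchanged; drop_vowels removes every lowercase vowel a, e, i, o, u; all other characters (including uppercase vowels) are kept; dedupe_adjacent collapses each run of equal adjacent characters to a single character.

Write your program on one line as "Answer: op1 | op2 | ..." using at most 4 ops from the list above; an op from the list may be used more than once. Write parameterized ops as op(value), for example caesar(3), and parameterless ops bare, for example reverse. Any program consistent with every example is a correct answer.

dedupe_adjacent | caesar(20) | drop(1) | swapcase

Check, running the answer program on each example:
  "cvbxbnjj" -> "cvbxbnj" -> "wpvrvhd" -> "pvrvhd" -> "PVRVHD"
  "fwvpzhcpwbk" -> "fwvpzhcpwbk" -> "zqpjtbwjqve" -> "qpjtbwjqve" -> "QPJTBWJQVE"
  "kgpa" -> "kgpa" -> "eaju" -> "aju" -> "AJU"
  "himlprdztxpc" -> "himlprdztxpc" -> "bcgfjlxtnrjw" -> "cgfjlxtnrjw" -> "CGFJLXTNRJW"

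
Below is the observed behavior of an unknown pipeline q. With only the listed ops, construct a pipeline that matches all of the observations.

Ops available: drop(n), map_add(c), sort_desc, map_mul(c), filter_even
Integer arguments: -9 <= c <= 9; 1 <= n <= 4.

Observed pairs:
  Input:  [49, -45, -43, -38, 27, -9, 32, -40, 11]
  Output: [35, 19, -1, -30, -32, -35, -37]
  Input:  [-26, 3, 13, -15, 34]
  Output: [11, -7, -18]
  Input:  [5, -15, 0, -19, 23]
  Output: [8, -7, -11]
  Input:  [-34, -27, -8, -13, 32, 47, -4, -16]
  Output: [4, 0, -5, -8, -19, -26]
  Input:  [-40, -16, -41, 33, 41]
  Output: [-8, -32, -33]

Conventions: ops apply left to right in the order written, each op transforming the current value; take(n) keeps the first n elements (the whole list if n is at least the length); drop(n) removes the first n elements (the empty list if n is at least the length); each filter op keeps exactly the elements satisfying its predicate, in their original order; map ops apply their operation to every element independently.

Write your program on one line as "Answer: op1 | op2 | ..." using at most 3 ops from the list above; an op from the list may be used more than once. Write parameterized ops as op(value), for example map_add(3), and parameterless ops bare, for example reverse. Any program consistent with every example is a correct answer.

map_add(8) | sort_desc | drop(2)

Check, running the answer program on each example:
  [49, -45, -43, -38, 27, -9, 32, -40, 11] -> [57, -37, -35, -30, 35, -1, 40, -32, 19] -> [57, 40, 35, 19, -1, -30, -32, -35, -37] -> [35, 19, -1, -30, -32, -35, -37]
  [-26, 3, 13, -15, 34] -> [-18, 11, 21, -7, 42] -> [42, 21, 11, -7, -18] -> [11, -7, -18]
  [5, -15, 0, -19, 23] -> [13, -7, 8, -11, 31] -> [31, 13, 8, -7, -11] -> [8, -7, -11]
  [-34, -27, -8, -13, 32, 47, -4, -16] -> [-26, -19, 0, -5, 40, 55, 4, -8] -> [55, 40, 4, 0, -5, -8, -19, -26] -> [4, 0, -5, -8, -19, -26]
  [-40, -16, -41, 33, 41] -> [-32, -8, -33, 41, 49] -> [49, 41, -8, -32, -33] -> [-8, -32, -33]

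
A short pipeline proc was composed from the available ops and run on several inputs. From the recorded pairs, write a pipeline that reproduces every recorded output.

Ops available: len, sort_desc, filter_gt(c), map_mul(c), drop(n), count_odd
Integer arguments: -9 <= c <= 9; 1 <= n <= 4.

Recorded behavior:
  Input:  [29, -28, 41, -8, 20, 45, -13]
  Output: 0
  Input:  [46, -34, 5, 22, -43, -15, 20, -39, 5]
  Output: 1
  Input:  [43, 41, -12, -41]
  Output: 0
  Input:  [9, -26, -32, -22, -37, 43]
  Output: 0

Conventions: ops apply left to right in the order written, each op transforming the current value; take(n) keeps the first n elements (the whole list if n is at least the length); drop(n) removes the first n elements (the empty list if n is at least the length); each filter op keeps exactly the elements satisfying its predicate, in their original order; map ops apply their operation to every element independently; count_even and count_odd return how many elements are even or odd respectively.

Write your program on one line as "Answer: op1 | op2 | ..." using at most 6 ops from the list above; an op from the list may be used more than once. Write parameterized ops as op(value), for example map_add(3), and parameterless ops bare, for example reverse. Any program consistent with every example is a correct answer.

filter_gt(-1) | map_mul(-3) | drop(3) | drop(1) | len

Check, running the answer program on each example:
  [29, -28, 41, -8, 20, 45, -13] -> [29, 41, 20, 45] -> [-87, -123, -60, -135] -> [-135] -> [] -> 0
  [46, -34, 5, 22, -43, -15, 20, -39, 5] -> [46, 5, 22, 20, 5] -> [-138, -15, -66, -60, -15] -> [-60, -15] -> [-15] -> 1
  [43, 41, -12, -41] -> [43, 41] -> [-129, -123] -> [] -> [] -> 0
  [9, -26, -32, -22, -37, 43] -> [9, 43] -> [-27, -129] -> [] -> [] -> 0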